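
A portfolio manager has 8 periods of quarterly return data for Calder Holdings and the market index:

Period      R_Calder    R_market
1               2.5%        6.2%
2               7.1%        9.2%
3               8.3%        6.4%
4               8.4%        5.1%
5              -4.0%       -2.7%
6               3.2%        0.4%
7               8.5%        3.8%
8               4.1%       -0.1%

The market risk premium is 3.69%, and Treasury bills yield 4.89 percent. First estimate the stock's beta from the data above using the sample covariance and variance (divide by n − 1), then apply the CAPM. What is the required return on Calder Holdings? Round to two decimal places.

7.73%

Mean R_i = (2.5 + 7.1 + 8.3 + 8.4 − 4.0 + 3.2 + 8.5 + 4.1) / 8 = 4.7625%
Mean R_m = (6.2 + 9.2 + 6.4 + 5.1 − 2.7 + 0.4 + 3.8 − 0.1) / 8 = 3.5375%
Σ(R_i − R̄_i)(R_m − R̄_m) = 85.9713  ⇒  Cov = 85.9713 / 7 = 12.2816
Σ(R_m − R̄_m)² = 111.8388  ⇒  Var(R_m) = 111.8388 / 7 = 15.9770
β = Cov / Var(R_m) = 12.2816 / 15.9770 = 0.7687
E(R) = R_f + β × MRP = 4.89% + 0.7687 × 3.69% = 7.73%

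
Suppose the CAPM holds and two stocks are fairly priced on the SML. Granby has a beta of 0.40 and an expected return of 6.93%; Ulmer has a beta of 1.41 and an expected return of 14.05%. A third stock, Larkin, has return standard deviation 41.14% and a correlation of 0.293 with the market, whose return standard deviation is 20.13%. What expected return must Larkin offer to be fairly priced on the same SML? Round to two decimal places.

8.33%

MRP = (14.05% − 6.93%) / (1.41 − 0.40) = 7.0495%
R_f = 6.93% − 0.40 × 7.0495% = 4.1102%
β_Larkin = ρ·σ_i/σ_m = 0.293 × 41.14 / 20.13 = 0.5988
E(R_Larkin) = R_f + β × MRP = 4.1102% + 0.5988 × 7.0495% = 8.33%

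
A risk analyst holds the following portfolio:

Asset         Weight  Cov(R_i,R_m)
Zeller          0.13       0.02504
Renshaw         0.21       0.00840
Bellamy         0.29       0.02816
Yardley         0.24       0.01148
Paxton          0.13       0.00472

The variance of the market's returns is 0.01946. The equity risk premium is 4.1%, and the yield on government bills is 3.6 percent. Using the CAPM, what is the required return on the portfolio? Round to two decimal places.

7.09%

β_Zeller = 0.02504 / 0.01946 = 1.2867
β_Renshaw = 0.00840 / 0.01946 = 0.4317
β_Bellamy = 0.02816 / 0.01946 = 1.4471
β_Yardley = 0.01148 / 0.01946 = 0.5899
β_Paxton = 0.00472 / 0.01946 = 0.2425
β_P = Σ w_i β_i = 0.13×1.2867 + 0.21×0.4317 + 0.29×1.4471 + 0.24×0.5899 + 0.13×0.2425 = 0.8507
E(R_P) = R_f + β_P × MRP = 3.6% + 0.8507 × 4.1% = 7.09%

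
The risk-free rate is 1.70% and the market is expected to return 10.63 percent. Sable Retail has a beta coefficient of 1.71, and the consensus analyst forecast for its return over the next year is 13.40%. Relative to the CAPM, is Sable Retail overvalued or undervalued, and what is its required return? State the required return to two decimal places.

MRP = 10.63% − 1.70% = 8.93%
Required return = R_f + β·MRP = 1.70% + 1.71 × 8.93% = 16.97%
Forecast 13.40% < required 16.97% → the stock plots below the SML → overvalued.

Overvalued; required return 16.97%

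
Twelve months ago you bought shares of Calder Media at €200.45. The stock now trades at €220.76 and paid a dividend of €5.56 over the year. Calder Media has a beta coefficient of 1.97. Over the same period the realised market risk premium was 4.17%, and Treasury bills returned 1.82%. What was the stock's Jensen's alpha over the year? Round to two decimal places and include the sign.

Realised HPR = (P1 + D1 − P0) / P0 = (220.76 + 5.56 − 200.45) / 200.45 = 25.87 / 200.45 = 12.9060%
CAPM required = R_f + β·MRP = 1.82% + 1.97 × 4.17% = 10.0349%
α = realised − required = 12.9060% − 10.0349% = +2.87%

+2.87%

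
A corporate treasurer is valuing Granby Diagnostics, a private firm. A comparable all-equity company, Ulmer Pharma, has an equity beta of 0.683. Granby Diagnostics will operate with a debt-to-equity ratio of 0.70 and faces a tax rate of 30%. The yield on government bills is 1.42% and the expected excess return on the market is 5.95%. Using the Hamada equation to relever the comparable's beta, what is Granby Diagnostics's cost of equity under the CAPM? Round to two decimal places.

β_L = β_U × [1 + (1 − t)(D/E)] = 0.683 × [1 + (1 − 0.30) × 0.70]
    = 0.683 × [1 + 0.70 × 0.70] = 0.683 × 1.4900 = 1.0177
E(R) = R_f + β_L × MRP = 1.42% + 1.0177 × 5.95% = 7.48%

7.48%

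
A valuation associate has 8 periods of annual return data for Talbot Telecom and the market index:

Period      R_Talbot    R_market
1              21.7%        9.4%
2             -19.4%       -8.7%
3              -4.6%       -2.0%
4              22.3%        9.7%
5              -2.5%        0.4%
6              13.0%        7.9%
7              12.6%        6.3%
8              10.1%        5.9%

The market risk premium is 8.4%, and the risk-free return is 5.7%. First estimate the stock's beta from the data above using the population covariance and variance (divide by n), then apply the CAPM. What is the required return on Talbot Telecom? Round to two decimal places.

Mean R_i = (21.7 − 19.4 − 4.6 + 22.3 − 2.5 + 13.0 + 12.6 + 10.1) / 8 = 6.6500%
Mean R_m = (9.4 − 8.7 − 2.0 + 9.7 + 0.4 + 7.9 + 6.3 + 5.9) / 8 = 3.6125%
Σ(R_i − R̄_i)(R_m − R̄_m) = 646.7550  ⇒  Cov = 646.7550 / 8 = 80.8444
Σ(R_m − R̄_m)² = 294.8088  ⇒  Var(R_m) = 294.8088 / 8 = 36.8511
β = Cov / Var(R_m) = 80.8444 / 36.8511 = 2.1938
E(R) = R_f + β × MRP = 5.7% + 2.1938 × 8.4% = 24.13%

24.13%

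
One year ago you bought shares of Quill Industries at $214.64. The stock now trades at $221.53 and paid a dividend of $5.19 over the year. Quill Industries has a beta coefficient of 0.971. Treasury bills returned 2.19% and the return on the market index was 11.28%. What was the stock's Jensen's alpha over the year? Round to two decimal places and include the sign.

Realised HPR = (P1 + D1 − P0) / P0 = (221.53 + 5.19 − 214.64) / 214.64 = 12.08 / 214.64 = 5.6280%
MRP = 11.28% − 2.19% = 9.09%
CAPM required = R_f + β·MRP = 2.19% + 0.971 × 9.09% = 11.01639%
α = realised − required = 5.6280% − 11.01639% = -5.39%

-5.39%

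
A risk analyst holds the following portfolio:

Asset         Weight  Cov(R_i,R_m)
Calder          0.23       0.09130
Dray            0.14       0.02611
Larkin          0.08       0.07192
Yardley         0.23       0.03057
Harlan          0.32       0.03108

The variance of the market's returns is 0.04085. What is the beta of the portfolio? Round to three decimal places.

β_Calder = 0.09130 / 0.04085 = 2.2350
β_Dray = 0.02611 / 0.04085 = 0.6392
β_Larkin = 0.07192 / 0.04085 = 1.7606
β_Yardley = 0.03057 / 0.04085 = 0.7483
β_Harlan = 0.03108 / 0.04085 = 0.7608
β_P = Σ w_i β_i = 0.23×2.2350 + 0.14×0.6392 + 0.08×1.7606 + 0.23×0.7483 + 0.32×0.7608 = 1.1600

1.160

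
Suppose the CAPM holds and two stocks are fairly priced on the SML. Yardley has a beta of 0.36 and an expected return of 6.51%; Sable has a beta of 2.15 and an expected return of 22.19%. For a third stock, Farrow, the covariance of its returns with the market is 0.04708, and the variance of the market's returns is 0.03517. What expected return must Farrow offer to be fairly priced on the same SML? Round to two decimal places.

MRP = (22.19% − 6.51%) / (2.15 − 0.36) = 8.7598%
R_f = 6.51% − 0.36 × 8.7598% = 3.3565%
β_Farrow = Cov / Var(R_m) = 0.04708 / 0.03517 = 1.3386
E(R_Farrow) = R_f + β × MRP = 3.3565% + 1.3386 × 8.7598% = 15.08%

15.08%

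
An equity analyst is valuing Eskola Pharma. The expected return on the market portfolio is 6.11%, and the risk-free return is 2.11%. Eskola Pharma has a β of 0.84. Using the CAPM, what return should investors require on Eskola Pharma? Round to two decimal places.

Market risk premium = E(R_m) − R_f = 6.11% − 2.11% = 4.00%
E(R) = R_f + β × MRP = 2.11% + 0.84 × 4.00% = 5.47%

5.47%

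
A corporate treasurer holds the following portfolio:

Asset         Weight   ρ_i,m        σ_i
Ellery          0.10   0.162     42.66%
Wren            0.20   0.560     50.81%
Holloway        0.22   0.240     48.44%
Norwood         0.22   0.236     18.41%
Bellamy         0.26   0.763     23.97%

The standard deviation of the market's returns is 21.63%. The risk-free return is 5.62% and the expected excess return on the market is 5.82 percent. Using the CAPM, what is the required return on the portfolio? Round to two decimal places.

β_Ellery = 0.162 × 42.66% / 21.63% = 0.3195
β_Wren = 0.560 × 50.81% / 21.63% = 1.3155
β_Holloway = 0.240 × 48.44% / 21.63% = 0.5375
β_Norwood = 0.236 × 18.41% / 21.63% = 0.2009
β_Bellamy = 0.763 × 23.97% / 21.63% = 0.8455
β_P = Σ w_i β_i = 0.10×0.3195 + 0.20×1.3155 + 0.22×0.5375 + 0.22×0.2009 + 0.26×0.8455 = 0.6773
E(R_P) = R_f + β_P × MRP = 5.62% + 0.6773 × 5.82% = 9.56%

9.56%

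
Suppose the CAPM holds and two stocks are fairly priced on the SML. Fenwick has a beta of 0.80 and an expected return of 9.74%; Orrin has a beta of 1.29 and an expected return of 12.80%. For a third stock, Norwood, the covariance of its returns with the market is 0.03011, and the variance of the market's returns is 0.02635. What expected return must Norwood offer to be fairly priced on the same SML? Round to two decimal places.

11.88%

MRP = (12.80% − 9.74%) / (1.29 − 0.80) = 6.2449%
R_f = 9.74% − 0.80 × 6.2449% = 4.7441%
β_Norwood = Cov / Var(R_m) = 0.03011 / 0.02635 = 1.1427
E(R_Norwood) = R_f + β × MRP = 4.7441% + 1.1427 × 6.2449% = 11.88%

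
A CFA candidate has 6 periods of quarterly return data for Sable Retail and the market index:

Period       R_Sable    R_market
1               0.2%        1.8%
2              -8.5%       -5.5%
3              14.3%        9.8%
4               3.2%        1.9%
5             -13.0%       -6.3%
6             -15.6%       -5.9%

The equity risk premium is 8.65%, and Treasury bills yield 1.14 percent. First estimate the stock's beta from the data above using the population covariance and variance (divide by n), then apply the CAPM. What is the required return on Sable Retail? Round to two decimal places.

16.09%

Mean R_i = (0.2 − 8.5 + 14.3 + 3.2 − 13.0 − 15.6) / 6 = -3.2333%
Mean R_m = (1.8 − 5.5 + 9.8 + 1.9 − 6.3 − 5.9) / 6 = -0.7000%
Σ(R_i − R̄_i)(R_m − R̄_m) = 353.6900  ⇒  Cov = 353.6900 / 6 = 58.9483
Σ(R_m − R̄_m)² = 204.7000  ⇒  Var(R_m) = 204.7000 / 6 = 34.1167
β = Cov / Var(R_m) = 58.9483 / 34.1167 = 1.7278
E(R) = R_f + β × MRP = 1.14% + 1.7278 × 8.65% = 16.09%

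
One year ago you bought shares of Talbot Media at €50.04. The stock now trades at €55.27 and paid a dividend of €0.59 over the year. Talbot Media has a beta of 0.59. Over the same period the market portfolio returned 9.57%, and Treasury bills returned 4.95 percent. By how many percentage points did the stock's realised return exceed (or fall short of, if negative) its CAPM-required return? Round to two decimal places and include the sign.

+3.95%

Realised HPR = (P1 + D1 − P0) / P0 = (55.27 + 0.59 − 50.04) / 50.04 = 5.82 / 50.04 = 11.6307%
MRP = 9.57% − 4.95% = 4.62%
CAPM required = R_f + β·MRP = 4.95% + 0.59 × 4.62% = 7.6758%
α = realised − required = 11.6307% − 7.6758% = +3.95%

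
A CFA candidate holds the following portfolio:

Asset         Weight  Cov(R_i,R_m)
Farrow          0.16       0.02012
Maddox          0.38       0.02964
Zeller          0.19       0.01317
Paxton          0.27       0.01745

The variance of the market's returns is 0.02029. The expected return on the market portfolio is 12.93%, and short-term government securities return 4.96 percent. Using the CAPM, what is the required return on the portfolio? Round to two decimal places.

13.48%

β_Farrow = 0.02012 / 0.02029 = 0.9916
β_Maddox = 0.02964 / 0.02029 = 1.4608
β_Zeller = 0.01317 / 0.02029 = 0.6491
β_Paxton = 0.01745 / 0.02029 = 0.8600
β_P = Σ w_i β_i = 0.16×0.9916 + 0.38×1.4608 + 0.19×0.6491 + 0.27×0.8600 = 1.0693
MRP = 12.93% − 4.96% = 7.97%
E(R_P) = R_f + β_P × MRP = 4.96% + 1.0693 × 7.97% = 13.48%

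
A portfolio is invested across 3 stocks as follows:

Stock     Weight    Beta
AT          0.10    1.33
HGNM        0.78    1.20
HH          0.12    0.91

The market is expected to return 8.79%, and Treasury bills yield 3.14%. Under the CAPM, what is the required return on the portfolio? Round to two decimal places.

9.80%

β_P = Σ w_i β_i = 0.10×1.33 + 0.78×1.20 + 0.12×0.91 = 1.1782
MRP = 8.79% − 3.14% = 5.65%
E(R_P) = R_f + β_P × MRP = 3.14% + 1.1782 × 5.65% = 9.80%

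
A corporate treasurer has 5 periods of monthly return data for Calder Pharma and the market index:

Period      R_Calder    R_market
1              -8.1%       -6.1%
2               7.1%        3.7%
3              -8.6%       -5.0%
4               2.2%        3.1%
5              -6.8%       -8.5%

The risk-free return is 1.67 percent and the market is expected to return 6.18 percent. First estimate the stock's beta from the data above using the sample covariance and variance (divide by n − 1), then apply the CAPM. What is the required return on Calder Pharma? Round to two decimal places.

6.97%

Mean R_i = (-8.1 + 7.1 − 8.6 + 2.2 − 6.8) / 5 = -2.8400%
Mean R_m = (-6.1 + 3.7 − 5.0 + 3.1 − 8.5) / 5 = -2.5600%
Σ(R_i − R̄_i)(R_m − R̄_m) = 146.9480  ⇒  Cov = 146.9480 / 4 = 36.7370
Σ(R_m − R̄_m)² = 124.9920  ⇒  Var(R_m) = 124.9920 / 4 = 31.2480
β = Cov / Var(R_m) = 36.7370 / 31.2480 = 1.1757
MRP = 6.18% − 1.67% = 4.51%
E(R) = R_f + β × MRP = 1.67% + 1.1757 × 4.51% = 6.97%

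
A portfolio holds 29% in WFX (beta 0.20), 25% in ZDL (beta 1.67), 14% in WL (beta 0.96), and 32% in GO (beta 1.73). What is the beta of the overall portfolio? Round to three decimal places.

1.164

β_P = Σ w_i β_i = 0.29×0.20 + 0.25×1.67 + 0.14×0.96 + 0.32×1.73 = 1.1635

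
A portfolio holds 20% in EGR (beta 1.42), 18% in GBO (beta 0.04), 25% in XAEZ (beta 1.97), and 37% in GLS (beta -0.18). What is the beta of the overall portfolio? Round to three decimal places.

β_P = Σ w_i β_i = 0.20×1.42 + 0.18×0.04 + 0.25×1.97 + 0.37×-0.18 = 0.7171

0.717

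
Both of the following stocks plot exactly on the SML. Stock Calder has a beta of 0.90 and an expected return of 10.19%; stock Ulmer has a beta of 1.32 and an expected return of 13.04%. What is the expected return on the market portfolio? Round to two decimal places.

10.87%

Both satisfy E(R) = R_f + β·MRP, so the slope of the SML is
MRP = (13.04% − 10.19%) / (1.32 − 0.90) = 2.85% / 0.42 = 6.7857%
R_f = E(R_Calder) − β_Calder·MRP = 10.19% − 0.90 × 6.7857% = 4.0829%
E(R_m) = R_f + MRP = 4.0829% + 6.7857% = 10.87%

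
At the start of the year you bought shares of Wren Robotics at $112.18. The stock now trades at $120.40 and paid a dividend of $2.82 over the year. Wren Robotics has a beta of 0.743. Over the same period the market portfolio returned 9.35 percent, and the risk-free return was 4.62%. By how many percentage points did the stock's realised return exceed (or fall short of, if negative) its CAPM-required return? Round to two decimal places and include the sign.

+1.71%

Realised HPR = (P1 + D1 − P0) / P0 = (120.40 + 2.82 − 112.18) / 112.18 = 11.04 / 112.18 = 9.8413%
MRP = 9.35% − 4.62% = 4.73%
CAPM required = R_f + β·MRP = 4.62% + 0.743 × 4.73% = 8.13439%
α = realised − required = 9.8413% − 8.13439% = +1.71%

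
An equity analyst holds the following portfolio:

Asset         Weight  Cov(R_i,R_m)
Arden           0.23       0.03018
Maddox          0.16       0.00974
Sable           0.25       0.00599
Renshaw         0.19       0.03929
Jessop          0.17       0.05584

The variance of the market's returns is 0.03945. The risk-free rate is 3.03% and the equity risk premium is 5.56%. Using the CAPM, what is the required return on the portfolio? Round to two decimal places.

6.83%

β_Arden = 0.03018 / 0.03945 = 0.7650
β_Maddox = 0.00974 / 0.03945 = 0.2469
β_Sable = 0.00599 / 0.03945 = 0.1518
β_Renshaw = 0.03929 / 0.03945 = 0.9959
β_Jessop = 0.05584 / 0.03945 = 1.4155
β_P = Σ w_i β_i = 0.23×0.7650 + 0.16×0.2469 + 0.25×0.1518 + 0.19×0.9959 + 0.17×1.4155 = 0.6833
E(R_P) = R_f + β_P × MRP = 3.03% + 0.6833 × 5.56% = 6.83%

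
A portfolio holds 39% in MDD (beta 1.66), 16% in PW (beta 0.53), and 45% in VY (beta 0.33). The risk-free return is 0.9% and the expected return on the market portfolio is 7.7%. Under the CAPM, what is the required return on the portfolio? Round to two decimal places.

6.89%

β_P = Σ w_i β_i = 0.39×1.66 + 0.16×0.53 + 0.45×0.33 = 0.8807
MRP = 7.7% − 0.9% = 6.80%
E(R_P) = R_f + β_P × MRP = 0.9% + 0.8807 × 6.8% = 6.89%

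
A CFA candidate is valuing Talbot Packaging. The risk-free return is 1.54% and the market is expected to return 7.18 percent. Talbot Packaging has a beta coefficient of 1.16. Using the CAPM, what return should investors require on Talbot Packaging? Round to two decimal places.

Market risk premium = E(R_m) − R_f = 7.18% − 1.54% = 5.64%
E(R) = R_f + β × MRP = 1.54% + 1.16 × 5.64% = 8.08%

8.08%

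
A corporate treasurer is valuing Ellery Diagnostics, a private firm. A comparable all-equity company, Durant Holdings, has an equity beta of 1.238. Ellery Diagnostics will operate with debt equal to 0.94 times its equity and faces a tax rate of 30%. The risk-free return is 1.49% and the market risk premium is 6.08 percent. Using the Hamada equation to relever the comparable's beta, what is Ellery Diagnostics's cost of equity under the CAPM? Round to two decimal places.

β_L = β_U × [1 + (1 − t)(D/E)] = 1.238 × [1 + (1 − 0.30) × 0.94]
    = 1.238 × [1 + 0.70 × 0.94] = 1.238 × 1.6580 = 2.0526
E(R) = R_f + β_L × MRP = 1.49% + 2.0526 × 6.08% = 13.97%

13.97%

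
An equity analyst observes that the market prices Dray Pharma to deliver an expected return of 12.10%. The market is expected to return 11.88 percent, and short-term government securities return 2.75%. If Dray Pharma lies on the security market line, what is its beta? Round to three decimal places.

MRP = 11.88% − 2.75% = 9.13%
β = (E(R) − R_f) / MRP = (12.10% − 2.75%) / 9.13% = 9.35% / 9.13% = 1.024

1.024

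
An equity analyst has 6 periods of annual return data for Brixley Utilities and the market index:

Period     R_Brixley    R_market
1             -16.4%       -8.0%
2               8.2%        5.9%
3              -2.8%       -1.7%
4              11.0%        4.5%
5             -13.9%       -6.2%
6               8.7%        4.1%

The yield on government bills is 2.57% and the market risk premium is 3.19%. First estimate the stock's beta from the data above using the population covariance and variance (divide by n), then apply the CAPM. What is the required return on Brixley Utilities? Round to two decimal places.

Mean R_i = (-16.4 + 8.2 − 2.8 + 11.0 − 13.9 + 8.7) / 6 = -0.8667%
Mean R_m = (-8.0 + 5.9 − 1.7 + 4.5 − 6.2 + 4.1) / 6 = -0.2333%
Σ(R_i − R̄_i)(R_m − R̄_m) = 354.4767  ⇒  Cov = 354.4767 / 6 = 59.0795
Σ(R_m − R̄_m)² = 176.8733  ⇒  Var(R_m) = 176.8733 / 6 = 29.4789
β = Cov / Var(R_m) = 59.0795 / 29.4789 = 2.0041
E(R) = R_f + β × MRP = 2.57% + 2.0041 × 3.19% = 8.96%

8.96%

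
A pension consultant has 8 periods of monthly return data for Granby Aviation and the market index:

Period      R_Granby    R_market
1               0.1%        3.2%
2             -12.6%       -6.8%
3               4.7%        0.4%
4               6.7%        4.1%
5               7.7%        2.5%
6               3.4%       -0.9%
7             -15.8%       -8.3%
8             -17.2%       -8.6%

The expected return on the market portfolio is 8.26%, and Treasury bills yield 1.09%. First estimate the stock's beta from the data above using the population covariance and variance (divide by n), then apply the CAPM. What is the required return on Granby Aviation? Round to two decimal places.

Mean R_i = (0.1 − 12.6 + 4.7 + 6.7 + 7.7 + 3.4 − 15.8 − 17.2) / 8 = -2.8750%
Mean R_m = (3.2 − 6.8 + 0.4 + 4.1 + 2.5 − 0.9 − 8.3 − 8.6) / 8 = -1.8000%
Σ(R_i − R̄_i)(R_m − R̄_m) = 369.2000  ⇒  Cov = 369.2000 / 8 = 46.1500
Σ(R_m − R̄_m)² = 197.4400  ⇒  Var(R_m) = 197.4400 / 8 = 24.6800
β = Cov / Var(R_m) = 46.1500 / 24.6800 = 1.8699
MRP = 8.26% − 1.09% = 7.17%
E(R) = R_f + β × MRP = 1.09% + 1.8699 × 7.17% = 14.50%

14.50%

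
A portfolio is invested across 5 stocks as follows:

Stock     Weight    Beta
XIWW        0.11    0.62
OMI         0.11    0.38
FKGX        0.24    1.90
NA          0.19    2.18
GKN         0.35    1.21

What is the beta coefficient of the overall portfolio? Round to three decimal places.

1.404

β_P = Σ w_i β_i = 0.11×0.62 + 0.11×0.38 + 0.24×1.90 + 0.19×2.18 + 0.35×1.21 = 1.4037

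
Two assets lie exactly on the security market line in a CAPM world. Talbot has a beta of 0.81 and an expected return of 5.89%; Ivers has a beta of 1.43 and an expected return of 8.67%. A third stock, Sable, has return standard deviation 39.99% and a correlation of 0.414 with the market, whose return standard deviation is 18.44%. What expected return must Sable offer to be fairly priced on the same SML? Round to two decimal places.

MRP = (8.67% − 5.89%) / (1.43 − 0.81) = 4.4839%
R_f = 5.89% − 0.81 × 4.4839% = 2.2580%
β_Sable = ρ·σ_i/σ_m = 0.414 × 39.99 / 18.44 = 0.8978
E(R_Sable) = R_f + β × MRP = 2.2580% + 0.8978 × 4.4839% = 6.28%

6.28%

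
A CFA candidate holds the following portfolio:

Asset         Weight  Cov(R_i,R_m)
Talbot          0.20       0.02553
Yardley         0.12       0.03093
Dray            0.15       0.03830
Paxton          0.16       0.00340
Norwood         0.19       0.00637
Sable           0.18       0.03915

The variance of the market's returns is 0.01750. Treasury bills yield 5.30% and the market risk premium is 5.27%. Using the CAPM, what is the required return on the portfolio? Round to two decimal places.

β_Talbot = 0.02553 / 0.01750 = 1.4589
β_Yardley = 0.03093 / 0.01750 = 1.7674
β_Dray = 0.03830 / 0.01750 = 2.1886
β_Paxton = 0.00340 / 0.01750 = 0.1943
β_Norwood = 0.00637 / 0.01750 = 0.3640
β_Sable = 0.03915 / 0.01750 = 2.2371
β_P = Σ w_i β_i = 0.20×1.4589 + 0.12×1.7674 + 0.15×2.1886 + 0.16×0.1943 + 0.19×0.3640 + 0.18×2.2371 = 1.3351
E(R_P) = R_f + β_P × MRP = 5.30% + 1.3351 × 5.27% = 12.34%

12.34%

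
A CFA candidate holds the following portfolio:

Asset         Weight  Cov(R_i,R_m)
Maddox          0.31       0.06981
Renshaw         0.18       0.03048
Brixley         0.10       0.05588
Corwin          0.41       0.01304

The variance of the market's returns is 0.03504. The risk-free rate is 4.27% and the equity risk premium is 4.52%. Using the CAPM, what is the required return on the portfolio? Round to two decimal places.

β_Maddox = 0.06981 / 0.03504 = 1.9923
β_Renshaw = 0.03048 / 0.03504 = 0.8699
β_Brixley = 0.05588 / 0.03504 = 1.5947
β_Corwin = 0.01304 / 0.03504 = 0.3721
β_P = Σ w_i β_i = 0.31×1.9923 + 0.18×0.8699 + 0.10×1.5947 + 0.41×0.3721 = 1.0862
E(R_P) = R_f + β_P × MRP = 4.27% + 1.0862 × 4.52% = 9.18%

9.18%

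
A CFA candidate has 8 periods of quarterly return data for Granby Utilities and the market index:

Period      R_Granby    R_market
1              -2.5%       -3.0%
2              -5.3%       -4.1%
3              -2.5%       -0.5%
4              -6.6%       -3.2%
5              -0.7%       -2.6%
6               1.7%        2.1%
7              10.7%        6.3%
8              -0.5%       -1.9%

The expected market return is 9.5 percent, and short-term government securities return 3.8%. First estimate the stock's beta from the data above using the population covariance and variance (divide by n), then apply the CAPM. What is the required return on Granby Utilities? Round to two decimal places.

Mean R_i = (-2.5 − 5.3 − 2.5 − 6.6 − 0.7 + 1.7 + 10.7 − 0.5) / 8 = -0.7125%
Mean R_m = (-3.0 − 4.1 − 0.5 − 3.2 − 2.6 + 2.1 + 6.3 − 1.9) / 8 = -0.8625%
Σ(R_i − R̄_i)(R_m − R̄_m) = 120.4338  ⇒  Cov = 120.4338 / 8 = 15.0542
Σ(R_m − R̄_m)² = 84.8188  ⇒  Var(R_m) = 84.8188 / 8 = 10.6024
β = Cov / Var(R_m) = 15.0542 / 10.6024 = 1.4199
MRP = 9.5% − 3.8% = 5.70%
E(R) = R_f + β × MRP = 3.8% + 1.4199 × 5.7% = 11.89%

11.89%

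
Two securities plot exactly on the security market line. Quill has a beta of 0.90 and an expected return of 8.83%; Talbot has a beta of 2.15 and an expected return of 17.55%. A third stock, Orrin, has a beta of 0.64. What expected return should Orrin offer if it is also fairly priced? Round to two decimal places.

MRP (SML slope) = (17.55% − 8.83%) / (2.15 − 0.90) = 8.72% / 1.25 = 6.9760%
R_f (intercept) = 8.83% − 0.90 × 6.9760% = 2.5516%
E(R_Orrin) = R_f + β × MRP = 2.5516% + 0.64 × 6.9760% = 7.02%

7.02%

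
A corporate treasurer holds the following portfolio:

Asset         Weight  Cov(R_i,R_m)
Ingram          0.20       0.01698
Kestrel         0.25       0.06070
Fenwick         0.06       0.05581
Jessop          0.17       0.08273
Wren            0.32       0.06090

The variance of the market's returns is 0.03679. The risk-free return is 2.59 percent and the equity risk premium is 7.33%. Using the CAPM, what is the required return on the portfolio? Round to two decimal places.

13.64%

β_Ingram = 0.01698 / 0.03679 = 0.4615
β_Kestrel = 0.06070 / 0.03679 = 1.6499
β_Fenwick = 0.05581 / 0.03679 = 1.5170
β_Jessop = 0.08273 / 0.03679 = 2.2487
β_Wren = 0.06090 / 0.03679 = 1.6553
β_P = Σ w_i β_i = 0.20×0.4615 + 0.25×1.6499 + 0.06×1.5170 + 0.17×2.2487 + 0.32×1.6553 = 1.5078
E(R_P) = R_f + β_P × MRP = 2.59% + 1.5078 × 7.33% = 13.64%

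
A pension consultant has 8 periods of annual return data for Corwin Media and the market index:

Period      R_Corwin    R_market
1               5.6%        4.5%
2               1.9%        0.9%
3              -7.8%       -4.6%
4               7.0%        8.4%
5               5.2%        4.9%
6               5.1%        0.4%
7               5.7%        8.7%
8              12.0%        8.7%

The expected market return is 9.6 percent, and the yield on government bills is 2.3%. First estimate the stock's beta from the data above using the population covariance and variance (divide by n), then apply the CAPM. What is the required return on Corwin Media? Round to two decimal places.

9.76%

Mean R_i = (5.6 + 1.9 − 7.8 + 7.0 + 5.2 + 5.1 + 5.7 + 12.0) / 8 = 4.3375%
Mean R_m = (4.5 + 0.9 − 4.6 + 8.4 + 4.9 + 0.4 + 8.7 + 8.7) / 8 = 3.9875%
Σ(R_i − R̄_i)(R_m − R̄_m) = 164.7338  ⇒  Cov = 164.7338 / 8 = 20.5917
Σ(R_m − R̄_m)² = 161.1288  ⇒  Var(R_m) = 161.1288 / 8 = 20.1411
β = Cov / Var(R_m) = 20.5917 / 20.1411 = 1.0224
MRP = 9.6% − 2.3% = 7.30%
E(R) = R_f + β × MRP = 2.3% + 1.0224 × 7.3% = 9.76%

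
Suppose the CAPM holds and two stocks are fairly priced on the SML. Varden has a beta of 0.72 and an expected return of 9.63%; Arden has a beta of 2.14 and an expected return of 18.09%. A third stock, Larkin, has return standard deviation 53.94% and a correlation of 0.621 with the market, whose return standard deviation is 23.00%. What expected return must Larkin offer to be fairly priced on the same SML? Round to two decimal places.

MRP = (18.09% − 9.63%) / (2.14 − 0.72) = 5.9577%
R_f = 9.63% − 0.72 × 5.9577% = 5.3405%
β_Larkin = ρ·σ_i/σ_m = 0.621 × 53.94 / 23.00 = 1.4564
E(R_Larkin) = R_f + β × MRP = 5.3405% + 1.4564 × 5.9577% = 14.02%

14.02%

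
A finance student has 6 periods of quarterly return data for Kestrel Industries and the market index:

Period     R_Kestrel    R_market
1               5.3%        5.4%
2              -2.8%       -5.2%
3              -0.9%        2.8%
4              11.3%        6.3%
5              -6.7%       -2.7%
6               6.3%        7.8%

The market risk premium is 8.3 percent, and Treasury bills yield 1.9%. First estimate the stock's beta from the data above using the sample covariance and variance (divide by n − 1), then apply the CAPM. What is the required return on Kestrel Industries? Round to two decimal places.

10.91%

Mean R_i = (5.3 − 2.8 − 0.9 + 11.3 − 6.7 + 6.3) / 6 = 2.0833%
Mean R_m = (5.4 − 5.2 + 2.8 + 6.3 − 2.7 + 7.8) / 6 = 2.4000%
Σ(R_i − R̄_i)(R_m − R̄_m) = 149.0800  ⇒  Cov = 149.0800 / 5 = 29.8160
Σ(R_m − R̄_m)² = 137.3000  ⇒  Var(R_m) = 137.3000 / 5 = 27.4600
β = Cov / Var(R_m) = 29.8160 / 27.4600 = 1.0858
E(R) = R_f + β × MRP = 1.9% + 1.0858 × 8.3% = 10.91%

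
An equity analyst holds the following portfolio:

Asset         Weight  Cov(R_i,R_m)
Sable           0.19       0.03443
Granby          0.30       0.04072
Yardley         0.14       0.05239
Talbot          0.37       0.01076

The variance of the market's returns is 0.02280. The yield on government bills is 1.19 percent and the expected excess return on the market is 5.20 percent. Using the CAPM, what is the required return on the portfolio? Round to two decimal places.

β_Sable = 0.03443 / 0.02280 = 1.5101
β_Granby = 0.04072 / 0.02280 = 1.7860
β_Yardley = 0.05239 / 0.02280 = 2.2978
β_Talbot = 0.01076 / 0.02280 = 0.4719
β_P = Σ w_i β_i = 0.19×1.5101 + 0.30×1.7860 + 0.14×2.2978 + 0.37×0.4719 = 1.3190
E(R_P) = R_f + β_P × MRP = 1.19% + 1.3190 × 5.20% = 8.05%

8.05%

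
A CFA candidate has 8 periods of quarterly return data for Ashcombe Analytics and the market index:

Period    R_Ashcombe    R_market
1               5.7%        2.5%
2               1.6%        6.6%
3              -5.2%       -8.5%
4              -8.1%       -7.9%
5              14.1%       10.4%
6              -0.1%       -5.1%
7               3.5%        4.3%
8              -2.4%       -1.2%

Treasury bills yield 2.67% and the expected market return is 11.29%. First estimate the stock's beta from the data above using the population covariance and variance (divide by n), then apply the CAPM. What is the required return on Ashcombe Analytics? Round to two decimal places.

10.23%

Mean R_i = (5.7 + 1.6 − 5.2 − 8.1 + 14.1 − 0.1 + 3.5 − 2.4) / 8 = 1.1375%
Mean R_m = (2.5 + 6.6 − 8.5 − 7.9 + 10.4 − 5.1 + 4.3 − 1.2) / 8 = 0.1375%
Σ(R_i − R̄_i)(R_m − R̄_m) = 296.8288  ⇒  Cov = 296.8288 / 8 = 37.1036
Σ(R_m − R̄_m)² = 338.4188  ⇒  Var(R_m) = 338.4188 / 8 = 42.3024
β = Cov / Var(R_m) = 37.1036 / 42.3024 = 0.8771
MRP = 11.29% − 2.67% = 8.62%
E(R) = R_f + β × MRP = 2.67% + 0.8771 × 8.62% = 10.23%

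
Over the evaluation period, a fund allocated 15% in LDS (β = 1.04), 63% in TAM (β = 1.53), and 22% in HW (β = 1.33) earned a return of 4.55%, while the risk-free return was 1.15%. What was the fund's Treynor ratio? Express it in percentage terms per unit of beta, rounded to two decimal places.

β_P = 0.15×1.04 + 0.63×1.53 + 0.22×1.33 = 1.4125
Treynor = (R_P − R_f) / β_P = (4.55% − 1.15%) / 1.4125 = 3.40% / 1.4125 = 2.41%

2.41%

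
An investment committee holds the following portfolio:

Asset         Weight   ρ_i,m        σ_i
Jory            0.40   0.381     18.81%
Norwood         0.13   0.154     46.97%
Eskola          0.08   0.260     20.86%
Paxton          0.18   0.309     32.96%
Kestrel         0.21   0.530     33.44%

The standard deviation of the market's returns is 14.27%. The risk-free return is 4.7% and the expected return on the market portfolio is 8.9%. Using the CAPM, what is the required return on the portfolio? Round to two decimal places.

7.58%

β_Jory = 0.381 × 18.81% / 14.27% = 0.5022
β_Norwood = 0.154 × 46.97% / 14.27% = 0.5069
β_Eskola = 0.260 × 20.86% / 14.27% = 0.3801
β_Paxton = 0.309 × 32.96% / 14.27% = 0.7137
β_Kestrel = 0.530 × 33.44% / 14.27% = 1.2420
β_P = Σ w_i β_i = 0.40×0.5022 + 0.13×0.5069 + 0.08×0.3801 + 0.18×0.7137 + 0.21×1.2420 = 0.6865
MRP = 8.9% − 4.7% = 4.20%
E(R_P) = R_f + β_P × MRP = 4.7% + 0.6865 × 4.2% = 7.58%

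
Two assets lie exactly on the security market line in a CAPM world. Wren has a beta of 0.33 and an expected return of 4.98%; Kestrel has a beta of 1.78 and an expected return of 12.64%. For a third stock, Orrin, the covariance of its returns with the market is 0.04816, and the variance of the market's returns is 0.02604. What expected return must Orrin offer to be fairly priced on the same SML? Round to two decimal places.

MRP = (12.64% − 4.98%) / (1.78 − 0.33) = 5.2828%
R_f = 4.98% − 0.33 × 5.2828% = 3.2367%
β_Orrin = Cov / Var(R_m) = 0.04816 / 0.02604 = 1.8495
E(R_Orrin) = R_f + β × MRP = 3.2367% + 1.8495 × 5.2828% = 13.01%

13.01%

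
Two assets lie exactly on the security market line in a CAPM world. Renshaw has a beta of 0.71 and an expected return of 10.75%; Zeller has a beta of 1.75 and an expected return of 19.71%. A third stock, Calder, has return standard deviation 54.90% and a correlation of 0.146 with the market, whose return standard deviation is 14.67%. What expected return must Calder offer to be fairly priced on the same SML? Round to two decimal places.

MRP = (19.71% − 10.75%) / (1.75 − 0.71) = 8.6154%
R_f = 10.75% − 0.71 × 8.6154% = 4.6331%
β_Calder = ρ·σ_i/σ_m = 0.146 × 54.90 / 14.67 = 0.5464
E(R_Calder) = R_f + β × MRP = 4.6331% + 0.5464 × 8.6154% = 9.34%

9.34%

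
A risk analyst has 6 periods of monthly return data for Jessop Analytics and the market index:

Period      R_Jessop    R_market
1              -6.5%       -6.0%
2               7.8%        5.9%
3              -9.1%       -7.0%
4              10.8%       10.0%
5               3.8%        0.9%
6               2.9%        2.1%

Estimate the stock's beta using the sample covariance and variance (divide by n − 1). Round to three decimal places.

1.171

Mean R_i = (-6.5 + 7.8 − 9.1 + 10.8 + 3.8 + 2.9) / 6 = 1.6167%
Mean R_m = (-6.0 + 5.9 − 7.0 + 10.0 + 0.9 + 2.1) / 6 = 0.9833%
Σ(R_i − R̄_i)(R_m − R̄_m) = 256.6917  ⇒  Cov = 256.6917 / 5 = 51.3383
Σ(R_m − R̄_m)² = 219.2283  ⇒  Var(R_m) = 219.2283 / 5 = 43.8457
β = Cov / Var(R_m) = 51.3383 / 43.8457 = 1.1709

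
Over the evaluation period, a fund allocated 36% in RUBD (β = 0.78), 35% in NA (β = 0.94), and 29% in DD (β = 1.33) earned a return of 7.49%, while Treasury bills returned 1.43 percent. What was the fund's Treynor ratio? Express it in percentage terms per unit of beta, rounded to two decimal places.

6.09%

β_P = 0.36×0.78 + 0.35×0.94 + 0.29×1.33 = 0.9955
Treynor = (R_P − R_f) / β_P = (7.49% − 1.43%) / 0.9955 = 6.06% / 0.9955 = 6.09%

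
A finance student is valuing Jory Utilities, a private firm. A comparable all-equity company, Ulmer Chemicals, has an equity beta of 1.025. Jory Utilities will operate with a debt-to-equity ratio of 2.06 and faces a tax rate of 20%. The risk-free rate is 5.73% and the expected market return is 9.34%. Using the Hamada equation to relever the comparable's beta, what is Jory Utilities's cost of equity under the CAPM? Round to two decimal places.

β_L = β_U × [1 + (1 − t)(D/E)] = 1.025 × [1 + (1 − 0.20) × 2.06]
    = 1.025 × [1 + 0.80 × 2.06] = 1.025 × 2.6480 = 2.7142
MRP = 9.34% − 5.73% = 3.61%
E(R) = R_f + β_L × MRP = 5.73% + 2.7142 × 3.61% = 15.53%

15.53%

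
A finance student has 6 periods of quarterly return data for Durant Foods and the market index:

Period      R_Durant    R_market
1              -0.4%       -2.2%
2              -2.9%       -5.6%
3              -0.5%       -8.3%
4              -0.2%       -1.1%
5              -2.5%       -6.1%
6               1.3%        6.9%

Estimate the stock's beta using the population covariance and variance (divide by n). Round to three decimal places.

Mean R_i = (-0.4 − 2.9 − 0.5 − 0.2 − 2.5 + 1.3) / 6 = -0.8667%
Mean R_m = (-2.2 − 5.6 − 8.3 − 1.1 − 6.1 + 6.9) / 6 = -2.7333%
Σ(R_i − R̄_i)(R_m − R̄_m) = 31.4967  ⇒  Cov = 31.4967 / 6 = 5.2495
Σ(R_m − R̄_m)² = 146.2933  ⇒  Var(R_m) = 146.2933 / 6 = 24.3822
β = Cov / Var(R_m) = 5.2495 / 24.3822 = 0.2153

0.215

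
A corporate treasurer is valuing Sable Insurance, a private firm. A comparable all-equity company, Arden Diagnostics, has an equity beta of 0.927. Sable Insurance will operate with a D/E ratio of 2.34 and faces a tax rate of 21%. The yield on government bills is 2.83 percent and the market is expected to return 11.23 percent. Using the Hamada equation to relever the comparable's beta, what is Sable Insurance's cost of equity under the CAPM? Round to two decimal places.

25.01%

β_L = β_U × [1 + (1 − t)(D/E)] = 0.927 × [1 + (1 − 0.21) × 2.34]
    = 0.927 × [1 + 0.79 × 2.34] = 0.927 × 2.8486 = 2.6407
MRP = 11.23% − 2.83% = 8.40%
E(R) = R_f + β_L × MRP = 2.83% + 2.6407 × 8.40% = 25.01%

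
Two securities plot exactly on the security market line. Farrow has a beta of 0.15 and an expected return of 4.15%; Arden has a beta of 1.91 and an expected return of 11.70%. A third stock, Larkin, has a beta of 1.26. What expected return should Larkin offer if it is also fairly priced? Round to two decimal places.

MRP (SML slope) = (11.70% − 4.15%) / (1.91 − 0.15) = 7.55% / 1.76 = 4.2898%
R_f (intercept) = 4.15% − 0.15 × 4.2898% = 3.5065%
E(R_Larkin) = R_f + β × MRP = 3.5065% + 1.26 × 4.2898% = 8.91%

8.91%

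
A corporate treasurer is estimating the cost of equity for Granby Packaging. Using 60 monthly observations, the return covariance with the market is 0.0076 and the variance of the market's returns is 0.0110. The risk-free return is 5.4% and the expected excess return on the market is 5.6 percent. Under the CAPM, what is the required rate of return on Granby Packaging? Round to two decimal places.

β = Cov(R_i, R_m) / Var(R_m) = 0.0076 / 0.0110 = 0.6909
E(R) = R_f + β × MRP = 5.4% + 0.6909 × 5.6% = 9.27%

9.27%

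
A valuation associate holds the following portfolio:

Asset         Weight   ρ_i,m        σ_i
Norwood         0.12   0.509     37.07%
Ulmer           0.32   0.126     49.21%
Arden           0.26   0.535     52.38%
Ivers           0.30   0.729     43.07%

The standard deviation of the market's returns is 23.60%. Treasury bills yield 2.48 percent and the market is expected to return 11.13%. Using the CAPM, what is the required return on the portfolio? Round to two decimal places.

β_Norwood = 0.509 × 37.07% / 23.60% = 0.7995
β_Ulmer = 0.126 × 49.21% / 23.60% = 0.2627
β_Arden = 0.535 × 52.38% / 23.60% = 1.1874
β_Ivers = 0.729 × 43.07% / 23.60% = 1.3304
β_P = Σ w_i β_i = 0.12×0.7995 + 0.32×0.2627 + 0.26×1.1874 + 0.30×1.3304 = 0.8878
MRP = 11.13% − 2.48% = 8.65%
E(R_P) = R_f + β_P × MRP = 2.48% + 0.8878 × 8.65% = 10.16%

10.16%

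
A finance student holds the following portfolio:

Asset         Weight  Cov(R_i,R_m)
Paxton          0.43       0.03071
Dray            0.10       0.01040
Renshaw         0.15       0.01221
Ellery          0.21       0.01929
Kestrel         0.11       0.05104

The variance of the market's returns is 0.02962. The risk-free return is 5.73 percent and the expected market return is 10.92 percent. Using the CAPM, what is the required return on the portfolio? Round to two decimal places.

10.24%

β_Paxton = 0.03071 / 0.02962 = 1.0368
β_Dray = 0.01040 / 0.02962 = 0.3511
β_Renshaw = 0.01221 / 0.02962 = 0.4122
β_Ellery = 0.01929 / 0.02962 = 0.6512
β_Kestrel = 0.05104 / 0.02962 = 1.7232
β_P = Σ w_i β_i = 0.43×1.0368 + 0.10×0.3511 + 0.15×0.4122 + 0.21×0.6512 + 0.11×1.7232 = 0.8691
MRP = 10.92% − 5.73% = 5.19%
E(R_P) = R_f + β_P × MRP = 5.73% + 0.8691 × 5.19% = 10.24%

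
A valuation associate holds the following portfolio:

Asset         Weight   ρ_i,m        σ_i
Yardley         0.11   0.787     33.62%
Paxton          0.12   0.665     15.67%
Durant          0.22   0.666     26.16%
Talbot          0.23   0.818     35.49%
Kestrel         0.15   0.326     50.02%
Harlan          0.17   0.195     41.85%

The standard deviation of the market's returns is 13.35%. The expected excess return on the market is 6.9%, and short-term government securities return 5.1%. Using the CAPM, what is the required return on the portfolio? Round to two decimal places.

14.66%

β_Yardley = 0.787 × 33.62% / 13.35% = 1.9819
β_Paxton = 0.665 × 15.67% / 13.35% = 0.7806
β_Durant = 0.666 × 26.16% / 13.35% = 1.3051
β_Talbot = 0.818 × 35.49% / 13.35% = 2.1746
β_Kestrel = 0.326 × 50.02% / 13.35% = 1.2215
β_Harlan = 0.195 × 41.85% / 13.35% = 0.6113
β_P = Σ w_i β_i = 0.11×1.9819 + 0.12×0.7806 + 0.22×1.3051 + 0.23×2.1746 + 0.15×1.2215 + 0.17×0.6113 = 1.3861
E(R_P) = R_f + β_P × MRP = 5.1% + 1.3861 × 6.9% = 14.66%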